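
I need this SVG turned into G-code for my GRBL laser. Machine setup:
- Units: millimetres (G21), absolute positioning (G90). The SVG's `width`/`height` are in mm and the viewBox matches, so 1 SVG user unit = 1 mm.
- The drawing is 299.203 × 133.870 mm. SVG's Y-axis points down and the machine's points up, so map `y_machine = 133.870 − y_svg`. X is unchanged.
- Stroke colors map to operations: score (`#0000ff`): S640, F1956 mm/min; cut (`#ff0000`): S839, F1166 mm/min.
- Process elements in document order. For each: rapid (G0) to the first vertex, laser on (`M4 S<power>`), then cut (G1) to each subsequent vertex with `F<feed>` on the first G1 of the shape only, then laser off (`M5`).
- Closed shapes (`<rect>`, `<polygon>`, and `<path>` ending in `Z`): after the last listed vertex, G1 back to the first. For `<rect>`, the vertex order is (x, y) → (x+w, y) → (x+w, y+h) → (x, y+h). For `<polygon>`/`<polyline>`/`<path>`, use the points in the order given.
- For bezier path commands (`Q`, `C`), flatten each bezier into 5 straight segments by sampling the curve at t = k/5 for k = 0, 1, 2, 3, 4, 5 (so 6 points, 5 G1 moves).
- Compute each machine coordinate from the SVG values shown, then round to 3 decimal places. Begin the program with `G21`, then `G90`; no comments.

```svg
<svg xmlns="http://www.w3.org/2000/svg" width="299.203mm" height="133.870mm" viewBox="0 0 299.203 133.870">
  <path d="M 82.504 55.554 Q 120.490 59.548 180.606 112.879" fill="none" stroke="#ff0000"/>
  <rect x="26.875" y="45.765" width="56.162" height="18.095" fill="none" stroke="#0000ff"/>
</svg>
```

Since the viewBox matches the mm dimensions, user units are millimetres directly. The only transform is the Y-flip y_m = 133.870 − y_svg.

Shape 1 is a quadratic bezier drawn with `<path>`. Its stroke #ff0000 means cut at S839, F1166. After flipping Y the toolpath is (82.504,78.316) → (98.584,74.745) → (116.434,67.227) → (136.054,55.762) → (157.445,40.350) → (180.606,20.991).

Shape 2 is a rectangle drawn with `<rect>`. Its stroke #0000ff means score at S640, F1956. After flipping Y the toolpath is (26.875,88.105) → (83.037,88.105) → (83.037,70.010) → (26.875,70.010) → (26.875,88.105), returning to the start.

G21
G90
G0 X82.504 Y78.316
M4 S839
G1 X98.584 Y74.745 F1166
G1 X116.434 Y67.227
G1 X136.054 Y55.762
G1 X157.445 Y40.350
G1 X180.606 Y20.991
M5
G0 X26.875 Y88.105
M4 S640
G1 X83.037 Y88.105 F1956
G1 X83.037 Y70.010
G1 X26.875 Y70.010
G1 X26.875 Y88.105
M5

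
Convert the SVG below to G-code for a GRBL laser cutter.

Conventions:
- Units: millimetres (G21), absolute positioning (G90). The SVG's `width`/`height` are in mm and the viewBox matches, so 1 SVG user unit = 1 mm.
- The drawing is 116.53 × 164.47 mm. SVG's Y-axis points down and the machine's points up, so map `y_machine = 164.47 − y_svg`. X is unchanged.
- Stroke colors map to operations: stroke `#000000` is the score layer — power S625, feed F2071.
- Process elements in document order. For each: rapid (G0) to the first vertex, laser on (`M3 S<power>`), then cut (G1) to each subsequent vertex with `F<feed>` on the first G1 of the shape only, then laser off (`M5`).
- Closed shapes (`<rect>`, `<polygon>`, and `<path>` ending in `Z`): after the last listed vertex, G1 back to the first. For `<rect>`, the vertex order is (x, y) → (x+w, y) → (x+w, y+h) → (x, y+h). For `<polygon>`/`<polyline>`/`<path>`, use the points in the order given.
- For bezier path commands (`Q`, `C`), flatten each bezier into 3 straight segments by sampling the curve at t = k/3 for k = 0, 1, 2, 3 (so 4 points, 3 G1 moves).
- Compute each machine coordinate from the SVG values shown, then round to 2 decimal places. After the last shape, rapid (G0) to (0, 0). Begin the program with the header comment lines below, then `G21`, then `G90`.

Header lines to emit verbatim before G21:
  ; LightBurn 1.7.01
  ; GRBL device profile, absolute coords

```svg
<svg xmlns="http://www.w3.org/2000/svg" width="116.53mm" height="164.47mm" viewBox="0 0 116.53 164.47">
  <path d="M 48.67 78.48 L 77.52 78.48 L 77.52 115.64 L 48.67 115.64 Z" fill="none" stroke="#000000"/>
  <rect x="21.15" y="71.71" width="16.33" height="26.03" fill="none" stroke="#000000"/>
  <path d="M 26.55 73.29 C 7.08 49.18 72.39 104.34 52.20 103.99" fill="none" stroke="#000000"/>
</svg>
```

viewBox `0 0 116.53 164.47` with mm width/height → 1 unit = 1 mm. Flip: y_m = 164.47 − y_svg.

**Shape 1** — `<path>` rectangle, stroke `#000000` → score (S625, F2071). Machine vertices: (48.67,85.99) → (77.52,85.99) → (77.52,48.83) → (48.67,48.83) → (48.67,85.99). Closed: final G1 returns to the first vertex.

**Shape 2** — `<rect>` rectangle, stroke `#000000` → score (S625, F2071). Machine vertices: (21.15,92.76) → (37.48,92.76) → (37.48,66.73) → (21.15,66.73) → (21.15,92.76). Closed: final G1 returns to the first vertex.

**Shape 3** — `<path>` cubic bezier, stroke `#000000` → score (S625, F2071). Control points (SVG): P0=(26.55,73.29), P1=(7.08,49.18), P2=(72.39,104.34), P3=(52.20,103.99); sampled at t=k/3. Machine vertices: (26.55,91.18) → (29.03,93.86) → (50.20,73.64) → (52.20,60.48). Open path.

; LightBurn 1.7.01
; GRBL device profile, absolute coords
G21
G90
G0 X48.67 Y85.99
M3 S625
G1 X77.52 Y85.99 F2071
G1 X77.52 Y48.83
G1 X48.67 Y48.83
G1 X48.67 Y85.99
M5
G0 X21.15 Y92.76
M3 S625
G1 X37.48 Y92.76 F2071
G1 X37.48 Y66.73
G1 X21.15 Y66.73
G1 X21.15 Y92.76
M5
G0 X26.55 Y91.18
M3 S625
G1 X29.03 Y93.86 F2071
G1 X50.20 Y73.64
G1 X52.20 Y60.48
M5
G0 X0.00 Y0.00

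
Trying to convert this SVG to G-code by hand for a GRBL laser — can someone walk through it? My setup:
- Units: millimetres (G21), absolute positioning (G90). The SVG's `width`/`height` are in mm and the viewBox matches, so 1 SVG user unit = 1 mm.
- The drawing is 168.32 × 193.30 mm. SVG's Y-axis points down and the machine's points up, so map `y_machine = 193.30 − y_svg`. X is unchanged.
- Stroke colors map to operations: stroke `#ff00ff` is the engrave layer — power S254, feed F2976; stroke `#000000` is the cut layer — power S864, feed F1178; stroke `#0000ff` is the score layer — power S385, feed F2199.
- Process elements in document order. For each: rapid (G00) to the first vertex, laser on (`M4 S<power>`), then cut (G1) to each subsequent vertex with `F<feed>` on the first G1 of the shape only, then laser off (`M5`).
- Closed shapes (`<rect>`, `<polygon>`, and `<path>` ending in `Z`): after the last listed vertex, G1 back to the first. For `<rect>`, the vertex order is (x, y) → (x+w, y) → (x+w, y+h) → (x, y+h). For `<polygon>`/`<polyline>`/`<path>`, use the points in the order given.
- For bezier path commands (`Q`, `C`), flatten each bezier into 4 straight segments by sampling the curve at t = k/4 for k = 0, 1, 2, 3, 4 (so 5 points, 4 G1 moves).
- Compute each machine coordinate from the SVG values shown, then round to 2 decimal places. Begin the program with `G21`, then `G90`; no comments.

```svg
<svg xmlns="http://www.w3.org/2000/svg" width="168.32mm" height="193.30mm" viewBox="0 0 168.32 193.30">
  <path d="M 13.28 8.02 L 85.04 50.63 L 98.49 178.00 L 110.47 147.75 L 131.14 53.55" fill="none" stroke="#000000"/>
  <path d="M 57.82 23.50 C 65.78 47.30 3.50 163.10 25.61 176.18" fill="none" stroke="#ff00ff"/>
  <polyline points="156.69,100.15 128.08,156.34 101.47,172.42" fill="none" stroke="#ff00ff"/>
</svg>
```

viewBox `0 0 168.32 193.30` with mm width/height → 1 unit = 1 mm. Flip: y_m = 193.30 − y_svg.

**Shape 1** — `<path>` open polyline, stroke `#000000` → cut (S864, F1178). Machine vertices: (13.28,185.28) → (85.04,142.67) → (98.49,15.30) → (110.47,45.55) → (131.14,139.75). Open path.

**Shape 2** — `<path>` cubic bezier, stroke `#ff00ff` → engrave (S254, F2976). Control points (SVG): P0=(57.82,23.50), P1=(65.78,47.30), P2=(3.50,163.10), P3=(25.61,176.18); sampled at t=k/4. Machine vertices: (57.82,169.80) → (53.04,137.74) → (36.41,89.44) → (22.43,43.15) → (25.61,17.12). Open path.

**Shape 3** — `<polyline>` open polyline, stroke `#ff00ff` → engrave (S254, F2976). Machine vertices: (156.69,93.15) → (128.08,36.96) → (101.47,20.88). Open path.

G21
G90
G00 X13.28 Y185.28
M4 S864
G1 X85.04 Y142.67 F1178
G1 X98.49 Y15.30
G1 X110.47 Y45.55
G1 X131.14 Y139.75
M5
G00 X57.82 Y169.80
M4 S254
G1 X53.04 Y137.74 F2976
G1 X36.41 Y89.44
G1 X22.43 Y43.15
G1 X25.61 Y17.12
M5
G00 X156.69 Y93.15
M4 S254
G1 X128.08 Y36.96 F2976
G1 X101.47 Y20.88
M5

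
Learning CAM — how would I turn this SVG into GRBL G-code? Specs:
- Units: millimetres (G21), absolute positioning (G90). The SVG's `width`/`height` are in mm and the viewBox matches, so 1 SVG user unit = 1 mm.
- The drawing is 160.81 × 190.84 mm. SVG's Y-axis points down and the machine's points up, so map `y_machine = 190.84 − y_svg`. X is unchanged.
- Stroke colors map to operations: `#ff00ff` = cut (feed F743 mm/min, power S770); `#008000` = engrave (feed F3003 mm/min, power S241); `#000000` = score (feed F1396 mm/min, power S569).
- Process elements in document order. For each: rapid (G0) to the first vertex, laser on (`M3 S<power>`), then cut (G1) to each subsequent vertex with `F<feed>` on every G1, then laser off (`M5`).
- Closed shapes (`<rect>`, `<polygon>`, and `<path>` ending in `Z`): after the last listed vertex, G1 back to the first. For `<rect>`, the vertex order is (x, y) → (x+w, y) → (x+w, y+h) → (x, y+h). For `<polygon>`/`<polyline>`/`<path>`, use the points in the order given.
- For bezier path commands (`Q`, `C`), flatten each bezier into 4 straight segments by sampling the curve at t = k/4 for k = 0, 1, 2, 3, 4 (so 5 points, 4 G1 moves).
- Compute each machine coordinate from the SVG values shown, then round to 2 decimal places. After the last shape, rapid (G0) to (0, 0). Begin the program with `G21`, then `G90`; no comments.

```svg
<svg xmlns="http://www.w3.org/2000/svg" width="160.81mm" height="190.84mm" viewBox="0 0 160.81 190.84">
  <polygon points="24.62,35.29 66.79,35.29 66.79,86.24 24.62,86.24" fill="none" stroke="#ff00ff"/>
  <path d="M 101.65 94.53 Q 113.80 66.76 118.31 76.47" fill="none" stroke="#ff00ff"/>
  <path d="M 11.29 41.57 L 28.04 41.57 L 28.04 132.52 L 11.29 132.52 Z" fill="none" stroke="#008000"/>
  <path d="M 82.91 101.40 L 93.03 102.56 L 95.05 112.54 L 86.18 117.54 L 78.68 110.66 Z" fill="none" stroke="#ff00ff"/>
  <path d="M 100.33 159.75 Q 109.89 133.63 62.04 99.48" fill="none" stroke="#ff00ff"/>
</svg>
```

G21
G90
G0 X24.62 Y155.55
M3 S770
G1 X66.79 Y155.55 F743
G1 X66.79 Y104.60 F743
G1 X24.62 Y104.60 F743
G1 X24.62 Y155.55 F743
M5
G0 X101.65 Y96.31
M3 S770
G1 X107.25 Y107.85 F743
G1 X111.89 Y114.71 F743
G1 X115.58 Y116.88 F743
G1 X118.31 Y114.37 F743
M5
G0 X11.29 Y149.27
M3 S241
G1 X28.04 Y149.27 F3003
G1 X28.04 Y58.32 F3003
G1 X11.29 Y58.32 F3003
G1 X11.29 Y149.27 F3003
M5
G0 X82.91 Y89.44
M3 S770
G1 X93.03 Y88.28 F743
G1 X95.05 Y78.30 F743
G1 X86.18 Y73.30 F743
G1 X78.68 Y80.18 F743
G1 X82.91 Y89.44 F743
M5
G0 X100.33 Y31.09
M3 S770
G1 X101.52 Y44.65 F743
G1 X95.54 Y59.22 F743
G1 X82.38 Y74.79 F743
G1 X62.04 Y91.36 F743
M5
G0 X0.00 Y0.00

Since the viewBox matches the mm dimensions, user units are millimetres directly. The only transform is the Y-flip y_m = 190.84 − y_svg.

Shape 1 is a rectangle drawn with `<polygon>`. Its stroke #ff00ff means cut at S770, F743. After flipping Y the toolpath is (24.62,155.55) → (66.79,155.55) → (66.79,104.60) → (24.62,104.60) → (24.62,155.55), returning to the start.

Shape 2 is a quadratic bezier drawn with `<path>`. Its stroke #ff00ff means cut at S770, F743. After flipping Y the toolpath is (101.65,96.31) → (107.25,107.85) → (111.89,114.71) → (115.58,116.88) → (118.31,114.37).

Shape 3 is a rectangle drawn with `<path>`. Its stroke #008000 means engrave at S241, F3003. After flipping Y the toolpath is (11.29,149.27) → (28.04,149.27) → (28.04,58.32) → (11.29,58.32) → (11.29,149.27), returning to the start.

Shape 4 is a regular polygon drawn with `<path>`. Its stroke #ff00ff means cut at S770, F743. After flipping Y the toolpath is (82.91,89.44) → (93.03,88.28) → (95.05,78.30) → (86.18,73.30) → (78.68,80.18) → (82.91,89.44), returning to the start.

Shape 5 is a quadratic bezier drawn with `<path>`. Its stroke #ff00ff means cut at S770, F743. After flipping Y the toolpath is (100.33,31.09) → (101.52,44.65) → (95.54,59.22) → (82.38,74.79) → (62.04,91.36).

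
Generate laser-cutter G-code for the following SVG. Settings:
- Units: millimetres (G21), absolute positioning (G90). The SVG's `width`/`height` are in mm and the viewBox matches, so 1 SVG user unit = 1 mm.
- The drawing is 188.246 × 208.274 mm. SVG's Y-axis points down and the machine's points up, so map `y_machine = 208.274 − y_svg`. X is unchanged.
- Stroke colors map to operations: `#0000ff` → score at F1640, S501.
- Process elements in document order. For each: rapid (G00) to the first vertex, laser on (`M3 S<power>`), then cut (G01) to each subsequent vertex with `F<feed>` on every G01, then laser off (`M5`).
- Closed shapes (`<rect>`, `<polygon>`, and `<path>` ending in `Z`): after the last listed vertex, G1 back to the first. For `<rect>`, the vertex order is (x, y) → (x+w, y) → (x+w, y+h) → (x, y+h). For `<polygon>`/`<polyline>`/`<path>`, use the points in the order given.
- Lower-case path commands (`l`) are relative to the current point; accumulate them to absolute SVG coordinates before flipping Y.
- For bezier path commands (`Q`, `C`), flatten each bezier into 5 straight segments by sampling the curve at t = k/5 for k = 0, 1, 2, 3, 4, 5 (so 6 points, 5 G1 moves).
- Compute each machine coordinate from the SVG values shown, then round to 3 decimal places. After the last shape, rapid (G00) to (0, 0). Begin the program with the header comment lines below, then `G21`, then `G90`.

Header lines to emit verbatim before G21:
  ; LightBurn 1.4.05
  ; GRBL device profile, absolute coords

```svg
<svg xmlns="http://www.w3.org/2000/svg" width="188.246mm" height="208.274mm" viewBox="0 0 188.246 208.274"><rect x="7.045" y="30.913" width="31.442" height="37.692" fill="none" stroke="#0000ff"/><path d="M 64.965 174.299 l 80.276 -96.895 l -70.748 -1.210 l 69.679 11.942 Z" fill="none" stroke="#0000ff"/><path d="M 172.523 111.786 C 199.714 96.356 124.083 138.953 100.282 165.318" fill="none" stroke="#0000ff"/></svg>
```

; LightBurn 1.4.05
; GRBL device profile, absolute coords
G21
G90
G00 X7.045 Y177.361
M3 S501
G01 X38.487 Y177.361 F1640
G01 X38.487 Y139.669 F1640
G01 X7.045 Y139.669 F1640
G01 X7.045 Y177.361 F1640
M5
G00 X64.965 Y33.975
M3 S501
G01 X145.241 Y130.870 F1640
G01 X74.493 Y132.080 F1640
G01 X144.172 Y120.138 F1640
G01 X64.965 Y33.975 F1640
M5
G00 X172.523 Y96.488
M3 S501
G01 X177.736 Y99.377 F1640
G01 X165.695 Y91.904 F1640
G01 X143.824 Y77.633 F1640
G01 X119.545 Y60.129 F1640
G01 X100.282 Y42.956 F1640
M5
G00 X0.000 Y0.000

viewBox `0 0 188.246 208.274` with mm width/height → 1 unit = 1 mm. Flip: y_m = 208.274 − y_svg.

**Shape 1** — `<rect>` rectangle, stroke `#0000ff` → score (S501, F1640). Machine vertices: (7.045,177.361) → (38.487,177.361) → (38.487,139.669) → (7.045,139.669) → (7.045,177.361). Closed: final G1 returns to the first vertex.

**Shape 2** — `<path>` closed polygon, stroke `#0000ff` → score (S501, F1640). Machine vertices: (64.965,33.975) → (145.241,130.870) → (74.493,132.080) → (144.172,120.138) → (64.965,33.975). Closed: final G1 returns to the first vertex.

**Shape 3** — `<path>` cubic bezier, stroke `#0000ff` → score (S501, F1640). Control points (SVG): P0=(172.523,111.786), P1=(199.714,96.356), P2=(124.083,138.953), P3=(100.282,165.318); sampled at t=k/5. Machine vertices: (172.523,96.488) → (177.736,99.377) → (165.695,91.904) → (143.824,77.633) → (119.545,60.129) → (100.282,42.956). Open path.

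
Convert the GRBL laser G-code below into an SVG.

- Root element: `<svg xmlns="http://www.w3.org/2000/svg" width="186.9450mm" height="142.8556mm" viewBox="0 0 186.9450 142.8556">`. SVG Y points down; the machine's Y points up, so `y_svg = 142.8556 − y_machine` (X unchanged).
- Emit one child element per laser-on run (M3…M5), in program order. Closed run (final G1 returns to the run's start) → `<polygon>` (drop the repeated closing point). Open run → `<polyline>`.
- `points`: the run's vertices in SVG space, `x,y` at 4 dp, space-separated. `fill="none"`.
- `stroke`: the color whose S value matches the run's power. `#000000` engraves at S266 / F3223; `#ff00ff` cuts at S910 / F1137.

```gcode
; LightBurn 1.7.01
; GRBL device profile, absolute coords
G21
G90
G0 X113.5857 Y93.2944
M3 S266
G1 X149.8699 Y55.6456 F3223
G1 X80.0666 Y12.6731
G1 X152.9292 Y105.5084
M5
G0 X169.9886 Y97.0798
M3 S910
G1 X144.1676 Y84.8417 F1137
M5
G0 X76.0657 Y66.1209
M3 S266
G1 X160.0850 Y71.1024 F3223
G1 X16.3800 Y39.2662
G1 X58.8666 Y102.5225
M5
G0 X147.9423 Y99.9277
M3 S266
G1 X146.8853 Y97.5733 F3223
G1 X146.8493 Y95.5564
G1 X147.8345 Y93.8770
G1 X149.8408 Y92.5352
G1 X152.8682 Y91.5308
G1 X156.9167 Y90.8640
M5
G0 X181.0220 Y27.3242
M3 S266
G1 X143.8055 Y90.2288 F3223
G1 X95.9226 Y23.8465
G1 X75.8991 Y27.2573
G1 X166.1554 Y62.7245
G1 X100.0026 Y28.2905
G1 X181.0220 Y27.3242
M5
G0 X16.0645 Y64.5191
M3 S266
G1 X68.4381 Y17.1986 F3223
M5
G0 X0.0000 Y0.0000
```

<svg xmlns="http://www.w3.org/2000/svg" width="186.9450mm" height="142.8556mm" viewBox="0 0 186.9450 142.8556">
  <polyline points="113.5857,49.5612 149.8699,87.2100 80.0666,130.1825 152.9292,37.3472" fill="none" stroke="#000000"/>
  <polyline points="169.9886,45.7758 144.1676,58.0139" fill="none" stroke="#ff00ff"/>
  <polyline points="76.0657,76.7347 160.0850,71.7532 16.3800,103.5894 58.8666,40.3331" fill="none" stroke="#000000"/>
  <polyline points="147.9423,42.9279 146.8853,45.2823 146.8493,47.2992 147.8345,48.9786 149.8408,50.3204 152.8682,51.3248 156.9167,51.9916" fill="none" stroke="#000000"/>
  <polygon points="181.0220,115.5314 143.8055,52.6268 95.9226,119.0091 75.8991,115.5983 166.1554,80.1311 100.0026,114.5651" fill="none" stroke="#000000"/>
  <polyline points="16.0645,78.3365 68.4381,125.6570" fill="none" stroke="#000000"/>
</svg>

Machine Y-up, SVG Y-down with viewBox height 142.8556, so y_svg = 142.8556 − y_machine; X carries over.

Run 1: S266 ⇒ engrave layer `#000000`. The run is open, so emit a `<polyline>` with points (Y-flipped): 113.5857,49.5612 149.8699,87.2100 80.0666,130.1825 152.9292,37.3472.

Run 2: the run's S910 means `#ff00ff` (cut). The run is open, so emit a `<polyline>` with points (Y-flipped): 169.9886,45.7758 144.1676,58.0139.

Run 3: power S266 maps to stroke `#000000` (engrave). The run is open, so emit a `<polyline>` with points (Y-flipped): 76.0657,76.7347 160.0850,71.7532 16.3800,103.5894 58.8666,40.3331.

Run 4: S266 ⇒ engrave layer `#000000`. The run is open, so emit a `<polyline>` with points (Y-flipped): 147.9423,42.9279 146.8853,45.2823 146.8493,47.2992 147.8345,48.9786 149.8408,50.3204 152.8682,51.3248 156.9167,51.9916.

Run 5: S266 ⇒ engrave layer `#000000`. The run returns to its start, so emit a `<polygon>` with points (Y-flipped): 181.0220,115.5314 143.8055,52.6268 95.9226,119.0091 75.8991,115.5983 166.1554,80.1311 100.0026,114.5651.

Run 6: power S266 maps to stroke `#000000` (engrave). The run is open, so emit a `<polyline>` with points (Y-flipped): 16.0645,78.3365 68.4381,125.6570.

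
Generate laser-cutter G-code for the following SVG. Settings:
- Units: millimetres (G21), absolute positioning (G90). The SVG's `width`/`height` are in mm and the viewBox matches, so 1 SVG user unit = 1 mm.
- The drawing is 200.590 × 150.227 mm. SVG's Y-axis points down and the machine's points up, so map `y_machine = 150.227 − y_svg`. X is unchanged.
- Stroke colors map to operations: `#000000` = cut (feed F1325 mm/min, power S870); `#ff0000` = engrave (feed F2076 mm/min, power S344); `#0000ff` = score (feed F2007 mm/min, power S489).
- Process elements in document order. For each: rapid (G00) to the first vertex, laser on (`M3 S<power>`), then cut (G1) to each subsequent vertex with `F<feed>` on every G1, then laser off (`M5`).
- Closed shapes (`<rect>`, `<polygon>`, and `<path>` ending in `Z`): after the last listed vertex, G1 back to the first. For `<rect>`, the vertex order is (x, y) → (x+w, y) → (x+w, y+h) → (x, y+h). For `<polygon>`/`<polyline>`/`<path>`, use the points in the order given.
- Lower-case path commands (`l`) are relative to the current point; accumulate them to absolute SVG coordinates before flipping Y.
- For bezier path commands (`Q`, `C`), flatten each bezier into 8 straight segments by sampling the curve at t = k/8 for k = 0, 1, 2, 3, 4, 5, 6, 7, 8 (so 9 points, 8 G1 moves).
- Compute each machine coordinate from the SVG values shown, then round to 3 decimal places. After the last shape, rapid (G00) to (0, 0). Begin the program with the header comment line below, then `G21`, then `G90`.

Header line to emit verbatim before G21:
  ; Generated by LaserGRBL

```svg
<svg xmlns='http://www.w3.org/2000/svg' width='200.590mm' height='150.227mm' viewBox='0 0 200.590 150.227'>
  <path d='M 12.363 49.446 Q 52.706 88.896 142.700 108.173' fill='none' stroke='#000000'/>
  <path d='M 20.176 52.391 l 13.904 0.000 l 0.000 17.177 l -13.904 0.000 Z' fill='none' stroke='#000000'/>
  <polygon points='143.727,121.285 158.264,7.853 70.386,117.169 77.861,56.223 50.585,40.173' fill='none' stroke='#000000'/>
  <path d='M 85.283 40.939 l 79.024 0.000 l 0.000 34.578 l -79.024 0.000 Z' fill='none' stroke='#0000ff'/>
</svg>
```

1 u = 1 mm; y_m = 150.227 − y.

[1] `<path>` quadratic bezier, #000000→cut S870 F1325: (12.363,100.781) → (23.225,91.234) → (35.638,82.317) → (49.602,74.030) → (65.119,66.374) → (82.187,59.349) → (100.806,52.953) → (120.977,47.188) → (142.700,42.054)

[2] `<path>` rectangle, #000000→cut S870 F1325: (20.176,97.836) → (34.080,97.836) → (34.080,80.659) → (20.176,80.659) → (20.176,97.836) (closed)

[3] `<polygon>` closed polygon, #000000→cut S870 F1325: (143.727,28.942) → (158.264,142.374) → (70.386,33.058) → (77.861,94.004) → (50.585,110.054) → (143.727,28.942) (closed)

[4] `<path>` rectangle, #0000ff→score S489 F2007: (85.283,109.288) → (164.307,109.288) → (164.307,74.710) → (85.283,74.710) → (85.283,109.288) (closed)

; Generated by LaserGRBL
G21
G90
G00 X12.363 Y100.781
M3 S870
G1 X23.225 Y91.234 F1325
G1 X35.638 Y82.317 F1325
G1 X49.602 Y74.030 F1325
G1 X65.119 Y66.374 F1325
G1 X82.187 Y59.349 F1325
G1 X100.806 Y52.953 F1325
G1 X120.977 Y47.188 F1325
G1 X142.700 Y42.054 F1325
M5
G00 X20.176 Y97.836
M3 S870
G1 X34.080 Y97.836 F1325
G1 X34.080 Y80.659 F1325
G1 X20.176 Y80.659 F1325
G1 X20.176 Y97.836 F1325
M5
G00 X143.727 Y28.942
M3 S870
G1 X158.264 Y142.374 F1325
G1 X70.386 Y33.058 F1325
G1 X77.861 Y94.004 F1325
G1 X50.585 Y110.054 F1325
G1 X143.727 Y28.942 F1325
M5
G00 X85.283 Y109.288
M3 S489
G1 X164.307 Y109.288 F2007
G1 X164.307 Y74.710 F2007
G1 X85.283 Y74.710 F2007
G1 X85.283 Y109.288 F2007
M5
G00 X0.000 Y0.000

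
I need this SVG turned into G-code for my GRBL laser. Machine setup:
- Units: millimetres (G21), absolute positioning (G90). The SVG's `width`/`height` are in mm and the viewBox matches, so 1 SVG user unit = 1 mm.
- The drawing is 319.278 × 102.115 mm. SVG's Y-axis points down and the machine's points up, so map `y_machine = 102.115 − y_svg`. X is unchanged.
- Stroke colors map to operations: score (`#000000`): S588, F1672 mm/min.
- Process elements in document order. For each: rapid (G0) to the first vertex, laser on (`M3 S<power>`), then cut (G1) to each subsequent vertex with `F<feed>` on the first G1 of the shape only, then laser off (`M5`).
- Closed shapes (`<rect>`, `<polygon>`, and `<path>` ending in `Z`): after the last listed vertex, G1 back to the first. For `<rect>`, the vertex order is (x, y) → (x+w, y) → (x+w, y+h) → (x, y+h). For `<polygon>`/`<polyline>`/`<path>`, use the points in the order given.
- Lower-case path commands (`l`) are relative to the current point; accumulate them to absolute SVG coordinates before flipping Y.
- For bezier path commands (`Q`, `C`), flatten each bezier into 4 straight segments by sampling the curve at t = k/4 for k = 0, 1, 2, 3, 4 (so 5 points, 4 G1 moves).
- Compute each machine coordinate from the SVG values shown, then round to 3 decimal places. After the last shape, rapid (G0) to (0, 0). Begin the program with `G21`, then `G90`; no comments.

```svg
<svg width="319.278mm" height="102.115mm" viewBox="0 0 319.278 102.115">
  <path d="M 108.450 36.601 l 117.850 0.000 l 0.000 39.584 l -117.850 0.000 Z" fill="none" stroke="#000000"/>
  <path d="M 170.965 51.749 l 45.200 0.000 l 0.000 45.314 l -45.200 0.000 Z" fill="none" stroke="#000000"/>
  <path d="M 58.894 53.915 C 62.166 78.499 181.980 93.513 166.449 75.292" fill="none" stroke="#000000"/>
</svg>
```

viewBox `0 0 319.278 102.115` with mm width/height → 1 unit = 1 mm. Flip: y_m = 102.115 − y_svg.

**Shape 1** — `<path>` rectangle, stroke `#000000` → score (S588, F1672). Machine vertices: (108.450,65.514) → (226.300,65.514) → (226.300,25.930) → (108.450,25.930) → (108.450,65.514). Closed: final G1 returns to the first vertex.

**Shape 2** — `<path>` rectangle, stroke `#000000` → score (S588, F1672). Machine vertices: (170.965,50.366) → (216.165,50.366) → (216.165,5.052) → (170.965,5.052) → (170.965,50.366). Closed: final G1 returns to the first vertex.

**Shape 3** — `<path>` cubic bezier, stroke `#000000` → score (S588, F1672). Control points (SVG): P0=(58.894,53.915), P1=(62.166,78.499), P2=(181.980,93.513), P3=(166.449,75.292); sampled at t=k/4. Machine vertices: (58.894,48.200) → (79.264,31.926) → (119.723,21.460) → (156.656,19.019) → (166.449,26.823). Open path.

G21
G90
G0 X108.450 Y65.514
M3 S588
G1 X226.300 Y65.514 F1672
G1 X226.300 Y25.930
G1 X108.450 Y25.930
G1 X108.450 Y65.514
M5
G0 X170.965 Y50.366
M3 S588
G1 X216.165 Y50.366 F1672
G1 X216.165 Y5.052
G1 X170.965 Y5.052
G1 X170.965 Y50.366
M5
G0 X58.894 Y48.200
M3 S588
G1 X79.264 Y31.926 F1672
G1 X119.723 Y21.460
G1 X156.656 Y19.019
G1 X166.449 Y26.823
M5
G0 X0.000 Y0.000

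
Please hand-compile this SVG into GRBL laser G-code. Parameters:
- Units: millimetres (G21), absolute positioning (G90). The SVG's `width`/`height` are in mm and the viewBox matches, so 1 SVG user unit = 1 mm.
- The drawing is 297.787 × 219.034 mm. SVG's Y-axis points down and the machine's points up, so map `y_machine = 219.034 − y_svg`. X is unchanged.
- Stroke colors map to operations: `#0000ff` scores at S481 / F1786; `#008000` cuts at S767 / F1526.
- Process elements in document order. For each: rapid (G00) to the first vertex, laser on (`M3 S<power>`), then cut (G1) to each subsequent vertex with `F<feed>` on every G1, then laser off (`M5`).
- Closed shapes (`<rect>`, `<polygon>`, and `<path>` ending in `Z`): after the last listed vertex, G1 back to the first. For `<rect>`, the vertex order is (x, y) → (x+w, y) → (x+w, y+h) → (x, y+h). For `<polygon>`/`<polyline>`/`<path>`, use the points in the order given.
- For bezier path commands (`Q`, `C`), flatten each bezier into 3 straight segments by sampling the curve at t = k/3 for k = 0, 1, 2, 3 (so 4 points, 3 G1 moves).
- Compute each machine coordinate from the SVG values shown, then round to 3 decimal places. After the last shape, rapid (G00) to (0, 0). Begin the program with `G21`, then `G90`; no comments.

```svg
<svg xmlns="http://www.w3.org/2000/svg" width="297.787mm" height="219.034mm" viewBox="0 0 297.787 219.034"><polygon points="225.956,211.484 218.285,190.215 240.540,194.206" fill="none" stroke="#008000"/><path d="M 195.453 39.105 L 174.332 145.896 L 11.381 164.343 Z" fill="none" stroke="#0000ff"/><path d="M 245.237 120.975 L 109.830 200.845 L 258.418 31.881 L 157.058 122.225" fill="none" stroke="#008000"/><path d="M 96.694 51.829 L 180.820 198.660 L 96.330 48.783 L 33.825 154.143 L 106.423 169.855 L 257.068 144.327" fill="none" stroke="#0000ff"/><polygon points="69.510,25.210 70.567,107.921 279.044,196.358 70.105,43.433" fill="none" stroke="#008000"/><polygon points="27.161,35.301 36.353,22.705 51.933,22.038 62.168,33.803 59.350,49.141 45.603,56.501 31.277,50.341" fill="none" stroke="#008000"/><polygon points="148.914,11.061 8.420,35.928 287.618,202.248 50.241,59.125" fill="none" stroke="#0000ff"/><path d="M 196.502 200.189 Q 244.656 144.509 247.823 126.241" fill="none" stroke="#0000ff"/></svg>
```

viewBox `0 0 297.787 219.034` with mm width/height → 1 unit = 1 mm. Flip: y_m = 219.034 − y_svg.

**Shape 1** — `<polygon>` regular polygon, stroke `#008000` → cut (S767, F1526). Machine vertices: (225.956,7.550) → (218.285,28.819) → (240.540,24.828) → (225.956,7.550). Closed: final G1 returns to the first vertex.

**Shape 2** — `<path>` closed polygon, stroke `#0000ff` → score (S481, F1786). Machine vertices: (195.453,179.929) → (174.332,73.138) → (11.381,54.691) → (195.453,179.929). Closed: final G1 returns to the first vertex.

**Shape 3** — `<path>` open polyline, stroke `#008000` → cut (S767, F1526). Machine vertices: (245.237,98.059) → (109.830,18.189) → (258.418,187.153) → (157.058,96.809). Open path.

**Shape 4** — `<path>` open polyline, stroke `#0000ff` → score (S481, F1786). Machine vertices: (96.694,167.205) → (180.820,20.374) → (96.330,170.251) → (33.825,64.891) → (106.423,49.179) → (257.068,74.707). Open path.

**Shape 5** — `<polygon>` closed polygon, stroke `#008000` → cut (S767, F1526). Machine vertices: (69.510,193.824) → (70.567,111.113) → (279.044,22.676) → (70.105,175.601) → (69.510,193.824). Closed: final G1 returns to the first vertex.

**Shape 6** — `<polygon>` regular polygon, stroke `#008000` → cut (S767, F1526). Machine vertices: (27.161,183.733) → (36.353,196.329) → (51.933,196.996) → (62.168,185.231) → (59.350,169.893) → (45.603,162.533) → (31.277,168.693) → (27.161,183.733). Closed: final G1 returns to the first vertex.

**Shape 7** — `<polygon>` closed polygon, stroke `#0000ff` → score (S481, F1786). Machine vertices: (148.914,207.973) → (8.420,183.106) → (287.618,16.786) → (50.241,159.909) → (148.914,207.973). Closed: final G1 returns to the first vertex.

**Shape 8** — `<path>` quadratic bezier, stroke `#0000ff` → score (S481, F1786). Control points (SVG): P0=(196.502,200.189), P1=(244.656,144.509), P2=(247.823,126.241); sampled at t=k/3. Machine vertices: (196.502,18.845) → (223.606,51.808) → (240.713,76.457) → (247.823,92.793). Open path.

G21
G90
G00 X225.956 Y7.550
M3 S767
G1 X218.285 Y28.819 F1526
G1 X240.540 Y24.828 F1526
G1 X225.956 Y7.550 F1526
M5
G00 X195.453 Y179.929
M3 S481
G1 X174.332 Y73.138 F1786
G1 X11.381 Y54.691 F1786
G1 X195.453 Y179.929 F1786
M5
G00 X245.237 Y98.059
M3 S767
G1 X109.830 Y18.189 F1526
G1 X258.418 Y187.153 F1526
G1 X157.058 Y96.809 F1526
M5
G00 X96.694 Y167.205
M3 S481
G1 X180.820 Y20.374 F1786
G1 X96.330 Y170.251 F1786
G1 X33.825 Y64.891 F1786
G1 X106.423 Y49.179 F1786
G1 X257.068 Y74.707 F1786
M5
G00 X69.510 Y193.824
M3 S767
G1 X70.567 Y111.113 F1526
G1 X279.044 Y22.676 F1526
G1 X70.105 Y175.601 F1526
G1 X69.510 Y193.824 F1526
M5
G00 X27.161 Y183.733
M3 S767
G1 X36.353 Y196.329 F1526
G1 X51.933 Y196.996 F1526
G1 X62.168 Y185.231 F1526
G1 X59.350 Y169.893 F1526
G1 X45.603 Y162.533 F1526
G1 X31.277 Y168.693 F1526
G1 X27.161 Y183.733 F1526
M5
G00 X148.914 Y207.973
M3 S481
G1 X8.420 Y183.106 F1786
G1 X287.618 Y16.786 F1786
G1 X50.241 Y159.909 F1786
G1 X148.914 Y207.973 F1786
M5
G00 X196.502 Y18.845
M3 S481
G1 X223.606 Y51.808 F1786
G1 X240.713 Y76.457 F1786
G1 X247.823 Y92.793 F1786
M5
G00 X0.000 Y0.000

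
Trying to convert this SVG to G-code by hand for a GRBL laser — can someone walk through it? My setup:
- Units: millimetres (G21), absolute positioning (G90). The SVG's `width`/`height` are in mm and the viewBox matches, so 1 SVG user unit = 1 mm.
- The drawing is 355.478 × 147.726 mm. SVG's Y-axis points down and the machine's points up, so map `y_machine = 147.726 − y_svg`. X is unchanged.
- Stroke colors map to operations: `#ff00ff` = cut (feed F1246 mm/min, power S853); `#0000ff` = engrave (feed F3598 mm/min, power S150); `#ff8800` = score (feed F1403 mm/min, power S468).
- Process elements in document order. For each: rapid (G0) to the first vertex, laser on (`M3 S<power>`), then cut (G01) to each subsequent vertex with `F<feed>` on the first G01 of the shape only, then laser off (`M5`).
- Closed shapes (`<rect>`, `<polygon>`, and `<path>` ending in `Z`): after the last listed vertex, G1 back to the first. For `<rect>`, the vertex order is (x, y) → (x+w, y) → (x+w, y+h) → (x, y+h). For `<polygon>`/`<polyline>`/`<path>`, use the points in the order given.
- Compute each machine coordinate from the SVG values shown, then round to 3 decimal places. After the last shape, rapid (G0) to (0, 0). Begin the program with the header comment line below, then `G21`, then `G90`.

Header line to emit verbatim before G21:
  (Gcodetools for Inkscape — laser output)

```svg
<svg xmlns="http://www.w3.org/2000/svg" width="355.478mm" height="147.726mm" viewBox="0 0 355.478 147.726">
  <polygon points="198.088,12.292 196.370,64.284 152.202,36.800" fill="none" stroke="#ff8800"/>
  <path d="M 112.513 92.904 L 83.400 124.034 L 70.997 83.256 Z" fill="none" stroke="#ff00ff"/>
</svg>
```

1 u = 1 mm; y_m = 147.726 − y.

[1] `<polygon>` regular polygon, #ff8800→score S468 F1403: (198.088,135.434) → (196.370,83.442) → (152.202,110.926) → (198.088,135.434) (closed)

[2] `<path>` regular polygon, #ff00ff→cut S853 F1246: (112.513,54.822) → (83.400,23.692) → (70.997,64.470) → (112.513,54.822) (closed)

(Gcodetools for Inkscape — laser output)
G21
G90
G0 X198.088 Y135.434
M3 S468
G01 X196.370 Y83.442 F1403
G01 X152.202 Y110.926
G01 X198.088 Y135.434
M5
G0 X112.513 Y54.822
M3 S853
G01 X83.400 Y23.692 F1246
G01 X70.997 Y64.470
G01 X112.513 Y54.822
M5
G0 X0.000 Y0.000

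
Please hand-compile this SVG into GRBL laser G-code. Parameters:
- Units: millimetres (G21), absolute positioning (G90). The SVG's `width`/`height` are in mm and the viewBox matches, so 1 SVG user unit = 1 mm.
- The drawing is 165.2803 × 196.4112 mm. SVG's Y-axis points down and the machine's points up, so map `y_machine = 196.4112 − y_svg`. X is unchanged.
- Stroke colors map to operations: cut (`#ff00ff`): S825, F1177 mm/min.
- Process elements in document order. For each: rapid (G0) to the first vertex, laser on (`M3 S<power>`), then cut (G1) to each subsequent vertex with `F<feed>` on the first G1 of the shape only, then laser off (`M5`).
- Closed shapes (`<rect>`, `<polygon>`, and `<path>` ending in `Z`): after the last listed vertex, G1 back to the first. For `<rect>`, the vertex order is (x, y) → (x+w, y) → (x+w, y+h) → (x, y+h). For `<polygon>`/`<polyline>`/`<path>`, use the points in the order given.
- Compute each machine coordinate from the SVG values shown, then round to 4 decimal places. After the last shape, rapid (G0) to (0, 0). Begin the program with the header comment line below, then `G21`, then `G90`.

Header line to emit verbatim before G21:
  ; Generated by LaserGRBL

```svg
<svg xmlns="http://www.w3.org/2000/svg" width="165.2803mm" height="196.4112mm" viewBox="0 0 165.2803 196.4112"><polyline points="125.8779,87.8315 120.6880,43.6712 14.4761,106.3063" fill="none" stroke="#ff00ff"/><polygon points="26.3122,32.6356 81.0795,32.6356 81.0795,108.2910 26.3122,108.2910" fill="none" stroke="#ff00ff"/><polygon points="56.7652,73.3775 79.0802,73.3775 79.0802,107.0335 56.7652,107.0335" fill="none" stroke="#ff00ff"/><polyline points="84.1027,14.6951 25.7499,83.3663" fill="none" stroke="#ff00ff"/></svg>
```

; Generated by LaserGRBL
G21
G90
G0 X125.8779 Y108.5797
M3 S825
G1 X120.6880 Y152.7400 F1177
G1 X14.4761 Y90.1049
M5
G0 X26.3122 Y163.7756
M3 S825
G1 X81.0795 Y163.7756 F1177
G1 X81.0795 Y88.1202
G1 X26.3122 Y88.1202
G1 X26.3122 Y163.7756
M5
G0 X56.7652 Y123.0337
M3 S825
G1 X79.0802 Y123.0337 F1177
G1 X79.0802 Y89.3777
G1 X56.7652 Y89.3777
G1 X56.7652 Y123.0337
M5
G0 X84.1027 Y181.7161
M3 S825
G1 X25.7499 Y113.0449 F1177
M5
G0 X0.0000 Y0.0000

viewBox `0 0 165.2803 196.4112` with mm width/height → 1 unit = 1 mm. Flip: y_m = 196.4112 − y_svg.

**Shape 1** — `<polyline>` open polyline, stroke `#ff00ff` → cut (S825, F1177). Machine vertices: (125.8779,108.5797) → (120.6880,152.7400) → (14.4761,90.1049). Open path.

**Shape 2** — `<polygon>` rectangle, stroke `#ff00ff` → cut (S825, F1177). Machine vertices: (26.3122,163.7756) → (81.0795,163.7756) → (81.0795,88.1202) → (26.3122,88.1202) → (26.3122,163.7756). Closed: final G1 returns to the first vertex.

**Shape 3** — `<polygon>` rectangle, stroke `#ff00ff` → cut (S825, F1177). Machine vertices: (56.7652,123.0337) → (79.0802,123.0337) → (79.0802,89.3777) → (56.7652,89.3777) → (56.7652,123.0337). Closed: final G1 returns to the first vertex.

**Shape 4** — `<polyline>` line segment, stroke `#ff00ff` → cut (S825, F1177). Machine vertices: (84.1027,181.7161) → (25.7499,113.0449). Open path.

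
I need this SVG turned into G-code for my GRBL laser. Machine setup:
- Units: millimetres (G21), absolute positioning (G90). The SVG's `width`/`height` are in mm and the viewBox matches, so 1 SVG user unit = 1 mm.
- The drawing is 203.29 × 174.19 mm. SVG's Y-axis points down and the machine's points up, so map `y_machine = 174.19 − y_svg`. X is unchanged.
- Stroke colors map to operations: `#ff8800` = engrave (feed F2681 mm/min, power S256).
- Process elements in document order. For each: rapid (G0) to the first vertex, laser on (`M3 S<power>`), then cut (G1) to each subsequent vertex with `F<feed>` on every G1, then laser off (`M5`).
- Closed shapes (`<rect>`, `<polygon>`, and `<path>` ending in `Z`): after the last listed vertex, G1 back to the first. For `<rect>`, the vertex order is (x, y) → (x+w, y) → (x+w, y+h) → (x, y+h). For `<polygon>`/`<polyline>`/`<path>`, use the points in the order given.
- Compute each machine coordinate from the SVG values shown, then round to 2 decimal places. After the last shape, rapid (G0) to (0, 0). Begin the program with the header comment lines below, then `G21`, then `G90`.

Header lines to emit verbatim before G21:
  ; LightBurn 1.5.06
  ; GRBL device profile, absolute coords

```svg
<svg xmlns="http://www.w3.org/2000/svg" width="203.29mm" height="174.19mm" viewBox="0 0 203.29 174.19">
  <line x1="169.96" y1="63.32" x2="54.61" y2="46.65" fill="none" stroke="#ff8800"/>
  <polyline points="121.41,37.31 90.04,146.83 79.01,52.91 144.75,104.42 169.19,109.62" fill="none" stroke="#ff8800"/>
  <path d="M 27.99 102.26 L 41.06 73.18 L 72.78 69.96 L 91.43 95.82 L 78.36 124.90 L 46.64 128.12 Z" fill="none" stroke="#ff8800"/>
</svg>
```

1 u = 1 mm; y_m = 174.19 − y.

[1] `<line>` line segment, #ff8800→engrave S256 F2681: (169.96,110.87) → (54.61,127.54)

[2] `<polyline>` open polyline, #ff8800→engrave S256 F2681: (121.41,136.88) → (90.04,27.36) → (79.01,121.28) → (144.75,69.77) → (169.19,64.57)

[3] `<path>` regular polygon, #ff8800→engrave S256 F2681: (27.99,71.93) → (41.06,101.01) → (72.78,104.23) → (91.43,78.37) → (78.36,49.29) → (46.64,46.07) → (27.99,71.93) (closed)

; LightBurn 1.5.06
; GRBL device profile, absolute coords
G21
G90
G0 X169.96 Y110.87
M3 S256
G1 X54.61 Y127.54 F2681
M5
G0 X121.41 Y136.88
M3 S256
G1 X90.04 Y27.36 F2681
G1 X79.01 Y121.28 F2681
G1 X144.75 Y69.77 F2681
G1 X169.19 Y64.57 F2681
M5
G0 X27.99 Y71.93
M3 S256
G1 X41.06 Y101.01 F2681
G1 X72.78 Y104.23 F2681
G1 X91.43 Y78.37 F2681
G1 X78.36 Y49.29 F2681
G1 X46.64 Y46.07 F2681
G1 X27.99 Y71.93 F2681
M5
G0 X0.00 Y0.00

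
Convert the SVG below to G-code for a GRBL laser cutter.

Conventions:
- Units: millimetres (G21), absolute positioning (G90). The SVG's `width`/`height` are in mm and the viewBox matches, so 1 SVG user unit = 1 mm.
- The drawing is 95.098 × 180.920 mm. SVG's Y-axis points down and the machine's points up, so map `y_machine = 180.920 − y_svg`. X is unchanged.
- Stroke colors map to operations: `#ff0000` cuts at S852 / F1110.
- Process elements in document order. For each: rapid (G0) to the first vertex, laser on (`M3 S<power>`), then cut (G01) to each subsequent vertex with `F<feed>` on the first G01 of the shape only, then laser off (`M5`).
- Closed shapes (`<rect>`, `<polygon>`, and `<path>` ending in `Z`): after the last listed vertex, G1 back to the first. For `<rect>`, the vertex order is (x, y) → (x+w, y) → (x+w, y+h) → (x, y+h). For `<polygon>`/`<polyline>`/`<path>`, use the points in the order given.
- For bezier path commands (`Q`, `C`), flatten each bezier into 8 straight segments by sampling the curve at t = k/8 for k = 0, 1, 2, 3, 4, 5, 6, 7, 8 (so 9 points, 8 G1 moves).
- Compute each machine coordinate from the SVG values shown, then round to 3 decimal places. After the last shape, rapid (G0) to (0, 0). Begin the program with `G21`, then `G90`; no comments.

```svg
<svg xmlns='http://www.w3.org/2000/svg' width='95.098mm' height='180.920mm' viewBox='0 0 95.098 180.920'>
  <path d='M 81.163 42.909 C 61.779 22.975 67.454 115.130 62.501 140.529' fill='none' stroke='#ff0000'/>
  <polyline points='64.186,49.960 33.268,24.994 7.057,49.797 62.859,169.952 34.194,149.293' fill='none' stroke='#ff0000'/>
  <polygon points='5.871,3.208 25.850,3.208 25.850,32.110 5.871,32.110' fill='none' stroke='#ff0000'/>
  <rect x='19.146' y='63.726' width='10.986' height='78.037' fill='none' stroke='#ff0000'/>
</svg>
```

1 u = 1 mm; y_m = 180.920 − y.

[1] `<path>` cubic bezier, #ff0000→cut S852 F1110: (81.163,138.011) → (74.999,140.581) → (70.766,134.739) → (68.046,122.580) → (66.420,106.201) → (65.471,87.696) → (64.781,69.163) → (63.930,52.696) → (62.501,40.391)

[2] `<polyline>` open polyline, #ff0000→cut S852 F1110: (64.186,130.960) → (33.268,155.926) → (7.057,131.123) → (62.859,10.968) → (34.194,31.627)

[3] `<polygon>` rectangle, #ff0000→cut S852 F1110: (5.871,177.712) → (25.850,177.712) → (25.850,148.810) → (5.871,148.810) → (5.871,177.712) (closed)

[4] `<rect>` rectangle, #ff0000→cut S852 F1110: (19.146,117.194) → (30.132,117.194) → (30.132,39.157) → (19.146,39.157) → (19.146,117.194) (closed)

G21
G90
G0 X81.163 Y138.011
M3 S852
G01 X74.999 Y140.581 F1110
G01 X70.766 Y134.739
G01 X68.046 Y122.580
G01 X66.420 Y106.201
G01 X65.471 Y87.696
G01 X64.781 Y69.163
G01 X63.930 Y52.696
G01 X62.501 Y40.391
M5
G0 X64.186 Y130.960
M3 S852
G01 X33.268 Y155.926 F1110
G01 X7.057 Y131.123
G01 X62.859 Y10.968
G01 X34.194 Y31.627
M5
G0 X5.871 Y177.712
M3 S852
G01 X25.850 Y177.712 F1110
G01 X25.850 Y148.810
G01 X5.871 Y148.810
G01 X5.871 Y177.712
M5
G0 X19.146 Y117.194
M3 S852
G01 X30.132 Y117.194 F1110
G01 X30.132 Y39.157
G01 X19.146 Y39.157
G01 X19.146 Y117.194
M5
G0 X0.000 Y0.000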